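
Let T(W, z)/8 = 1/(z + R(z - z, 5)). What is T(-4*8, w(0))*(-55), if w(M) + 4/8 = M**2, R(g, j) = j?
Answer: -880/9 ≈ -97.778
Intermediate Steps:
w(M) = -1/2 + M**2
T(W, z) = 8/(5 + z) (T(W, z) = 8/(z + 5) = 8/(5 + z))
T(-4*8, w(0))*(-55) = (8/(5 + (-1/2 + 0**2)))*(-55) = (8/(5 + (-1/2 + 0)))*(-55) = (8/(5 - 1/2))*(-55) = (8/(9/2))*(-55) = (8*(2/9))*(-55) = (16/9)*(-55) = -880/9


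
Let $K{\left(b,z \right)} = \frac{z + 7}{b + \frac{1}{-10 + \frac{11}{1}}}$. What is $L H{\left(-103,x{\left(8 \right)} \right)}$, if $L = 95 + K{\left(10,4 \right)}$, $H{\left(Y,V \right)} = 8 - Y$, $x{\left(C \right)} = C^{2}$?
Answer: $10656$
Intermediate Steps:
$K{\left(b,z \right)} = \frac{7 + z}{1 + b}$ ($K{\left(b,z \right)} = \frac{7 + z}{b + \frac{1}{-10 + 11 \cdot 1}} = \frac{7 + z}{b + \frac{1}{-10 + 11}} = \frac{7 + z}{b + 1^{-1}} = \frac{7 + z}{b + 1} = \frac{7 + z}{1 + b}$)
$L = 96$ ($L = 95 + \frac{7 + 4}{1 + 10} = 95 + \frac{1}{11} \cdot 11 = 95 + 1 = 96$)
$L H{\left(-103,x{\left(8 \right)} \right)} = 96 \left(8 - -103\right) = 96 \left(8 + 103\right) = 96 \cdot 111 = 10656$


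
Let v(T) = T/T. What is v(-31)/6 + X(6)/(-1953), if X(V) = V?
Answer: 71/434 ≈ 0.16359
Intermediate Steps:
v(T) = 1
v(-31)/6 + X(6)/(-1953) = 1/6 + 6/(-1953) = 1*(1/6) + 6*(-1/1953) = 1/6 - 2/651 = 71/434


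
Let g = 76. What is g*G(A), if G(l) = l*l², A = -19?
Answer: -521284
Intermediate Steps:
G(l) = l³
g*G(A) = 76*(-19)³ = 76*(-6859) = -521284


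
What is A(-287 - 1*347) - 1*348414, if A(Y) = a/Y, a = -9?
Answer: -220894467/634 ≈ -3.4841e+5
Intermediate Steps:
A(Y) = -9/Y
A(-287 - 1*347) - 1*348414 = -9/(-287 - 1*347) - 1*348414 = -9/(-287 - 347) - 348414 = -9/(-634) - 348414 = -9*(-1/634) - 348414 = 9/634 - 348414 = -220894467/634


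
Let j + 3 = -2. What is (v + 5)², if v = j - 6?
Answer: 36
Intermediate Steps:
j = -5 (j = -3 - 2 = -5)
v = -11 (v = -5 - 6 = -11)
(v + 5)² = (-11 + 5)² = (-6)² = 36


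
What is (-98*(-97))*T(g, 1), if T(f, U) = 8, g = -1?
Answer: 76048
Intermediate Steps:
(-98*(-97))*T(g, 1) = -98*(-97)*8 = 9506*8 = 76048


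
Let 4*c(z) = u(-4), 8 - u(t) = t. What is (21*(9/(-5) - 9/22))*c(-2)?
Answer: -15309/110 ≈ -139.17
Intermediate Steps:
u(t) = 8 - t
c(z) = 3 (c(z) = (8 - 1*(-4))/4 = (8 + 4)/4 = (¼)*12 = 3)
(21*(9/(-5) - 9/22))*c(-2) = (21*(9/(-5) - 9/22))*3 = (21*(9*(-⅕) - 9*1/22))*3 = (21*(-9/5 - 9/22))*3 = (21*(-243/110))*3 = -5103/110*3 = -15309/110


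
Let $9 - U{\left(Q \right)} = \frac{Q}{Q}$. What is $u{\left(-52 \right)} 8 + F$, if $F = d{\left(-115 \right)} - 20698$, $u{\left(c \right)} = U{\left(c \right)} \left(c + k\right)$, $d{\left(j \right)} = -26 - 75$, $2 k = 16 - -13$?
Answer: $-23199$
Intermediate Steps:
$k = \frac{29}{2}$ ($k = \frac{16 - -13}{2} = \frac{16 + 13}{2} = \frac{1}{2} \cdot 29 = \frac{29}{2} \approx 14.5$)
$U{\left(Q \right)} = 8$ ($U{\left(Q \right)} = 9 - \frac{Q}{Q} = 9 - 1 = 8$)
$d{\left(j \right)} = -101$ ($d{\left(j \right)} = -26 - 75 = -101$)
$u{\left(c \right)} = 116 + 8 c$ ($u{\left(c \right)} = 8 \left(c + \frac{29}{2}\right) = 8 \left(\frac{29}{2} + c\right) = 116 + 8 c$)
$F = -20799$ ($F = -101 - 20698 = -20799$)
$u{\left(-52 \right)} 8 + F = \left(116 + 8 \left(-52\right)\right) 8 - 20799 = \left(116 - 416\right) 8 - 20799 = \left(-300\right) 8 - 20799 = -2400 - 20799 = -23199$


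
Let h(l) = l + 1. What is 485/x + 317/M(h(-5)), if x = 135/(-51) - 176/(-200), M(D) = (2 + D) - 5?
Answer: -1680942/5257 ≈ -319.75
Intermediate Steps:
h(l) = 1 + l
M(D) = -3 + D
x = -751/425 (x = 135*(-1/51) - 176*(-1/200) = -45/17 + 22/25 = -751/425 ≈ -1.7671)
485/x + 317/M(h(-5)) = 485/(-751/425) + 317/(-3 + (1 - 5)) = 485*(-425/751) + 317/(-3 - 4) = -206125/751 + 317/(-7) = -206125/751 + 317*(-1/7) = -206125/751 - 317/7 = -1680942/5257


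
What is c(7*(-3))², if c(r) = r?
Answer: 441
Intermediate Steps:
c(7*(-3))² = (7*(-3))² = (-21)² = 441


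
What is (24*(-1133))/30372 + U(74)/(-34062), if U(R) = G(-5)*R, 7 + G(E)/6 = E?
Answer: -10616554/14368487 ≈ -0.73888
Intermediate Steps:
G(E) = -42 + 6*E
U(R) = -72*R (U(R) = (-42 + 6*(-5))*R = (-42 - 30)*R = -72*R)
(24*(-1133))/30372 + U(74)/(-34062) = (24*(-1133))/30372 - 72*74/(-34062) = -27192*1/30372 - 5328*(-1/34062) = -2266/2531 + 888/5677 = -10616554/14368487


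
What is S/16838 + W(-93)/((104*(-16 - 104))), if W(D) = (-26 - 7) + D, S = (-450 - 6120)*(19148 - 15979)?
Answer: -21652966401/17511520 ≈ -1236.5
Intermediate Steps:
S = -20820330 (S = -6570*3169 = -20820330)
W(D) = -33 + D
S/16838 + W(-93)/((104*(-16 - 104))) = -20820330/16838 + (-33 - 93)/((104*(-16 - 104))) = -20820330*1/16838 - 126/(104*(-120)) = -10410165/8419 - 126/(-12480) = -10410165/8419 - 126*(-1/12480) = -10410165/8419 + 21/2080 = -21652966401/17511520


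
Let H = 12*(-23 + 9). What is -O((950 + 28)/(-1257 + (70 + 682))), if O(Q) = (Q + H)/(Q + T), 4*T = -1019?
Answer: -343272/518507 ≈ -0.66204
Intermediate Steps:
T = -1019/4 (T = (¼)*(-1019) = -1019/4 ≈ -254.75)
H = -168 (H = 12*(-14) = -168)
O(Q) = (-168 + Q)/(-1019/4 + Q) (O(Q) = (Q - 168)/(Q - 1019/4) = (-168 + Q)/(-1019/4 + Q))
-O((950 + 28)/(-1257 + (70 + 682))) = -4*(-168 + (950 + 28)/(-1257 + (70 + 682)))/(-1019 + 4*((950 + 28)/(-1257 + (70 + 682)))) = -4*(-168 + 978/(-1257 + 752))/(-1019 + 4*(978/(-1257 + 752))) = -4*(-168 + 978/(-505))/(-1019 + 4*(978/(-505))) = -4*(-168 + 978*(-1/505))/(-1019 + 4*(978*(-1/505))) = -4*(-168 - 978/505)/(-1019 + 4*(-978/505)) = -4*(-85818)/((-1019 - 3912/505)*505) = -4*(-85818)/((-518507/505)*505) = -4*(-505)*(-85818)/(518507*505) = -1*343272/518507 = -343272/518507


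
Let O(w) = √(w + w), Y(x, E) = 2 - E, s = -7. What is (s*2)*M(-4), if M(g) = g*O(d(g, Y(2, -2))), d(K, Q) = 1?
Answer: 56*√2 ≈ 79.196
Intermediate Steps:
O(w) = √2*√w (O(w) = √(2*w) = √2*√w)
M(g) = g*√2 (M(g) = g*(√2*√1) = g*(√2*1) = g*√2)
(s*2)*M(-4) = (-7*2)*(-4*√2) = -(-56)*√2 = 56*√2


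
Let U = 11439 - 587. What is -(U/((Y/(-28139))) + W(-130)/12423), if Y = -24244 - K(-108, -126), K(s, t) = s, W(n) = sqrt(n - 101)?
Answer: -76341107/6034 - I*sqrt(231)/12423 ≈ -12652.0 - 0.0012234*I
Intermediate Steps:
W(n) = sqrt(-101 + n)
U = 10852
Y = -24136 (Y = -24244 - 1*(-108) = -24244 + 108 = -24136)
-(U/((Y/(-28139))) + W(-130)/12423) = -(10852/((-24136/(-28139))) + sqrt(-101 - 130)/12423) = -(10852/((-24136*(-1/28139))) + sqrt(-231)*(1/12423)) = -(10852/(24136/28139) + (I*sqrt(231))*(1/12423)) = -(10852*(28139/24136) + I*sqrt(231)/12423) = -(76341107/6034 + I*sqrt(231)/12423) = -76341107/6034 - I*sqrt(231)/12423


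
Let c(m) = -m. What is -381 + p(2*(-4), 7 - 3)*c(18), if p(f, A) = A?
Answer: -453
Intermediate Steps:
-381 + p(2*(-4), 7 - 3)*c(18) = -381 + (7 - 3)*(-1*18) = -381 + 4*(-18) = -381 - 72 = -453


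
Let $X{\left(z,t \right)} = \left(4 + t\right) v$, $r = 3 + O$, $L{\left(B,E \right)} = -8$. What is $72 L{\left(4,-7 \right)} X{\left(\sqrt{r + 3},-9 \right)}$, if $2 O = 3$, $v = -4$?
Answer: $-11520$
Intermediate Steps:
$O = \frac{3}{2}$ ($O = \frac{1}{2} \cdot 3 = \frac{3}{2} \approx 1.5$)
$r = \frac{9}{2}$ ($r = 3 + \frac{3}{2} = \frac{9}{2} \approx 4.5$)
$X{\left(z,t \right)} = -16 - 4 t$ ($X{\left(z,t \right)} = \left(4 + t\right) \left(-4\right) = -16 - 4 t$)
$72 L{\left(4,-7 \right)} X{\left(\sqrt{r + 3},-9 \right)} = 72 \left(-8\right) \left(-16 - -36\right) = - 576 \left(-16 + 36\right) = \left(-576\right) 20 = -11520$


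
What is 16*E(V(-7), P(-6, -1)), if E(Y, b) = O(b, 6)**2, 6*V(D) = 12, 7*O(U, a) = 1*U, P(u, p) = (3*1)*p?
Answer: 144/49 ≈ 2.9388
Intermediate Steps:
P(u, p) = 3*p
O(U, a) = U/7 (O(U, a) = (1*U)/7 = U/7)
V(D) = 2 (V(D) = (1/6)*12 = 2)
E(Y, b) = b**2/49 (E(Y, b) = (b/7)**2 = b**2/49)
16*E(V(-7), P(-6, -1)) = 16*((3*(-1))**2/49) = 16*((1/49)*(-3)**2) = 16*((1/49)*9) = 16*(9/49) = 144/49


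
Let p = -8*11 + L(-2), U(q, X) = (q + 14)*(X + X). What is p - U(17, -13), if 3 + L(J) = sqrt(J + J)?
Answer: 715 + 2*I ≈ 715.0 + 2.0*I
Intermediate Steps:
L(J) = -3 + sqrt(2)*sqrt(J) (L(J) = -3 + sqrt(J + J) = -3 + sqrt(2*J) = -3 + sqrt(2)*sqrt(J))
U(q, X) = 2*X*(14 + q) (U(q, X) = (14 + q)*(2*X) = 2*X*(14 + q))
p = -91 + 2*I (p = -8*11 + (-3 + sqrt(2)*sqrt(-2)) = -88 + (-3 + sqrt(2)*(I*sqrt(2))) = -88 + (-3 + 2*I) = -91 + 2*I ≈ -91.0 + 2.0*I)
p - U(17, -13) = (-91 + 2*I) - 2*(-13)*(14 + 17) = (-91 + 2*I) - 2*(-13)*31 = (-91 + 2*I) - 1*(-806) = (-91 + 2*I) + 806 = 715 + 2*I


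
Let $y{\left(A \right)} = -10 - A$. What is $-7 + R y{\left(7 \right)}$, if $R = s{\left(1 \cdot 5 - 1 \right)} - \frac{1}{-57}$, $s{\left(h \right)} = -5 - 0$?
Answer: $\frac{4429}{57} \approx 77.702$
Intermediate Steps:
$s{\left(h \right)} = -5$ ($s{\left(h \right)} = -5 + 0 = -5$)
$R = - \frac{284}{57}$ ($R = -5 - \frac{1}{-57} = -5 - - \frac{1}{57} = -5 + \frac{1}{57} = - \frac{284}{57} \approx -4.9825$)
$-7 + R y{\left(7 \right)} = -7 - \frac{284 \left(-10 - 7\right)}{57} = -7 - - \frac{4828}{57} = -7 + \frac{4828}{57} = \frac{4429}{57}$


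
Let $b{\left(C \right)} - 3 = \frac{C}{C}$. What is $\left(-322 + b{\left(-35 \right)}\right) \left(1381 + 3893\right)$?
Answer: $-1677132$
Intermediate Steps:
$b{\left(C \right)} = 4$ ($b{\left(C \right)} = 3 + \frac{C}{C} = 3 + 1 = 4$)
$\left(-322 + b{\left(-35 \right)}\right) \left(1381 + 3893\right) = \left(-322 + 4\right) \left(1381 + 3893\right) = \left(-318\right) 5274 = -1677132$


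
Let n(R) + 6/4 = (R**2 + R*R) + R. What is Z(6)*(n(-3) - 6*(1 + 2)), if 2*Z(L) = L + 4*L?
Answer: -135/2 ≈ -67.500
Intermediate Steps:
n(R) = -3/2 + R + 2*R**2 (n(R) = -3/2 + ((R**2 + R*R) + R) = -3/2 + ((R**2 + R**2) + R) = -3/2 + (2*R**2 + R) = -3/2 + (R + 2*R**2) = -3/2 + R + 2*R**2)
Z(L) = 5*L/2 (Z(L) = (L + 4*L)/2 = (5*L)/2 = 5*L/2)
Z(6)*(n(-3) - 6*(1 + 2)) = ((5/2)*6)*((-3/2 - 3 + 2*(-3)**2) - 6*(1 + 2)) = 15*((-3/2 - 3 + 2*9) - 6*3) = 15*((-3/2 - 3 + 18) - 18) = 15*(27/2 - 18) = 15*(-9/2) = -135/2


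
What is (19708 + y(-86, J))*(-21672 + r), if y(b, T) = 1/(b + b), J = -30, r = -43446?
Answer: -110367684225/86 ≈ -1.2833e+9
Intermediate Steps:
y(b, T) = 1/(2*b)
(19708 + y(-86, J))*(-21672 + r) = (19708 + (½)/(-86))*(-21672 - 43446) = (19708 + (½)*(-1/86))*(-65118) = (19708 - 1/172)*(-65118) = (3389775/172)*(-65118) = -110367684225/86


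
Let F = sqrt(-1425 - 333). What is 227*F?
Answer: 227*I*sqrt(1758) ≈ 9517.8*I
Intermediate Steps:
F = I*sqrt(1758) (F = sqrt(-1758) = I*sqrt(1758) ≈ 41.929*I)
227*F = 227*(I*sqrt(1758)) = 227*I*sqrt(1758)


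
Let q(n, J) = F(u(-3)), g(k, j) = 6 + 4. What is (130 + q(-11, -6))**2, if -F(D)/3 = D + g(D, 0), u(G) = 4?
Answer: 7744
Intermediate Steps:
g(k, j) = 10
F(D) = -30 - 3*D (F(D) = -3*(D + 10) = -3*(10 + D) = -30 - 3*D)
q(n, J) = -42 (q(n, J) = -30 - 3*4 = -30 - 12 = -42)
(130 + q(-11, -6))**2 = (130 - 42)**2 = 88**2 = 7744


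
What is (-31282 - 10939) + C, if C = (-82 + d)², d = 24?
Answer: -38857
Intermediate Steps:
C = 3364 (C = (-82 + 24)² = (-58)² = 3364)
(-31282 - 10939) + C = (-31282 - 10939) + 3364 = -42221 + 3364 = -38857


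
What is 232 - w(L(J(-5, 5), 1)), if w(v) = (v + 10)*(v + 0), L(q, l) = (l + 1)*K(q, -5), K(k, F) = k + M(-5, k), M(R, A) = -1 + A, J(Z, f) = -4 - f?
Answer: -832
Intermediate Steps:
K(k, F) = -1 + 2*k (K(k, F) = k + (-1 + k) = -1 + 2*k)
L(q, l) = (1 + l)*(-1 + 2*q) (L(q, l) = (l + 1)*(-1 + 2*q) = (1 + l)*(-1 + 2*q))
w(v) = v*(10 + v) (w(v) = (10 + v)*v = v*(10 + v))
232 - w(L(J(-5, 5), 1)) = 232 - (1 + 1)*(-1 + 2*(-4 - 1*5))*(10 + (1 + 1)*(-1 + 2*(-4 - 1*5))) = 232 - 2*(-1 + 2*(-4 - 5))*(10 + 2*(-1 + 2*(-4 - 5))) = 232 - 2*(-1 + 2*(-9))*(10 + 2*(-1 + 2*(-9))) = 232 - 2*(-1 - 18)*(10 + 2*(-1 - 18)) = 232 - 2*(-19)*(10 + 2*(-19)) = 232 - (-38)*(10 - 38) = 232 - (-38)*(-28) = 232 - 1*1064 = 232 - 1064 = -832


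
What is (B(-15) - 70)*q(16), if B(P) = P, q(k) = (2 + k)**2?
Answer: -27540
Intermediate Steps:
(B(-15) - 70)*q(16) = (-15 - 70)*(2 + 16)**2 = -85*18**2 = -85*324 = -27540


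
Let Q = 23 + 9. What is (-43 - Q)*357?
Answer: -26775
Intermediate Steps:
Q = 32
(-43 - Q)*357 = (-43 - 1*32)*357 = (-43 - 32)*357 = -75*357 = -26775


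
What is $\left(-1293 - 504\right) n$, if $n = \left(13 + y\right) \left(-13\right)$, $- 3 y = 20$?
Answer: $147953$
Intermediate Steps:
$y = - \frac{20}{3}$ ($y = \left(- \frac{1}{3}\right) 20 = - \frac{20}{3} \approx -6.6667$)
$n = - \frac{247}{3}$ ($n = \left(13 - \frac{20}{3}\right) \left(-13\right) = \frac{19}{3} \left(-13\right) = - \frac{247}{3} \approx -82.333$)
$\left(-1293 - 504\right) n = \left(-1293 - 504\right) \left(- \frac{247}{3}\right) = \left(-1797\right) \left(- \frac{247}{3}\right) = 147953$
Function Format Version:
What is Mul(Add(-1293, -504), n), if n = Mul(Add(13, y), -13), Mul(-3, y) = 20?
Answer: 147953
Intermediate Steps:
y = Rational(-20, 3) (y = Mul(Rational(-1, 3), 20) = Rational(-20, 3) ≈ -6.6667)
n = Rational(-247, 3) (n = Mul(Add(13, Rational(-20, 3)), -13) = Mul(Rational(19, 3), -13) = Rational(-247, 3) ≈ -82.333)
Mul(Add(-1293, -504), n) = Mul(Add(-1293, -504), Rational(-247, 3)) = Mul(-1797, Rational(-247, 3)) = 147953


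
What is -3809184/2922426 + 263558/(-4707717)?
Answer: -1039043834702/764330808969 ≈ -1.3594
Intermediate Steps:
-3809184/2922426 + 263558/(-4707717) = -3809184*1/2922426 + 263558*(-1/4707717) = -634864/487071 - 263558/4707717 = -1039043834702/764330808969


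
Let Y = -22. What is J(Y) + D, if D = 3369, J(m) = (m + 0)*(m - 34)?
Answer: 4601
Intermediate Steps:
J(m) = m*(-34 + m)
J(Y) + D = -22*(-34 - 22) + 3369 = -22*(-56) + 3369 = 1232 + 3369 = 4601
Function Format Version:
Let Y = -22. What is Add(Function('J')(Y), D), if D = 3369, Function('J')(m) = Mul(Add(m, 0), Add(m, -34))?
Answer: 4601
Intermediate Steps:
Function('J')(m) = Mul(m, Add(-34, m))
Add(Function('J')(Y), D) = Add(Mul(-22, Add(-34, -22)), 3369) = Add(Mul(-22, -56), 3369) = Add(1232, 3369) = 4601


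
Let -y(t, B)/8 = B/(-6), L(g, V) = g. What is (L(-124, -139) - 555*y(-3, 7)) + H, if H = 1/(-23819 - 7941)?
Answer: -168455041/31760 ≈ -5304.0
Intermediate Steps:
H = -1/31760 (H = 1/(-31760) = -1/31760 ≈ -3.1486e-5)
y(t, B) = 4*B/3 (y(t, B) = -8*B/(-6) = -8*B*(-1)/6 = -(-4)*B/3 = 4*B/3)
(L(-124, -139) - 555*y(-3, 7)) + H = (-124 - 740*7) - 1/31760 = (-124 - 555*28/3) - 1/31760 = (-124 - 5180) - 1/31760 = -5304 - 1/31760 = -168455041/31760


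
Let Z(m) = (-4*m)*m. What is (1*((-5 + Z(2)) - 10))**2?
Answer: 961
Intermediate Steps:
Z(m) = -4*m**2
(1*((-5 + Z(2)) - 10))**2 = (1*((-5 - 4*2**2) - 10))**2 = (1*((-5 - 4*4) - 10))**2 = (1*((-5 - 16) - 10))**2 = (1*(-21 - 10))**2 = (1*(-31))**2 = (-31)**2 = 961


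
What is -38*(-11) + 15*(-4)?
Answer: 358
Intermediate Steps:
-38*(-11) + 15*(-4) = 418 - 60 = 358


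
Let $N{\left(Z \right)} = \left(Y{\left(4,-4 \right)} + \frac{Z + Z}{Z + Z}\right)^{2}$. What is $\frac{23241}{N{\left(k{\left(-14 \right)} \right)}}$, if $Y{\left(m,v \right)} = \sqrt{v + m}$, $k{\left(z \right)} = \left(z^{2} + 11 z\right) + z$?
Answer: $23241$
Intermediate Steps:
$k{\left(z \right)} = z^{2} + 12 z$
$Y{\left(m,v \right)} = \sqrt{m + v}$
$N{\left(Z \right)} = 1$ ($N{\left(Z \right)} = \left(\sqrt{4 - 4} + \frac{Z + Z}{Z + Z}\right)^{2} = \left(\sqrt{0} + \frac{2 Z}{2 Z}\right)^{2} = \left(0 + 2 Z \frac{1}{2 Z}\right)^{2} = \left(0 + 1\right)^{2} = 1^{2} = 1$)
$\frac{23241}{N{\left(k{\left(-14 \right)} \right)}} = \frac{23241}{1} = 23241 \cdot 1 = 23241$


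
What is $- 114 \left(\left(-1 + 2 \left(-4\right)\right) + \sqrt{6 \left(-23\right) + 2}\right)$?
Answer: $1026 - 228 i \sqrt{34} \approx 1026.0 - 1329.5 i$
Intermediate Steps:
$- 114 \left(\left(-1 + 2 \left(-4\right)\right) + \sqrt{6 \left(-23\right) + 2}\right) = - 114 \left(\left(-1 - 8\right) + \sqrt{-138 + 2}\right) = - 114 \left(-9 + \sqrt{-136}\right) = - 114 \left(-9 + 2 i \sqrt{34}\right) = 1026 - 228 i \sqrt{34}$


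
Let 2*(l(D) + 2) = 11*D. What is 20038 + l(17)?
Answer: 40259/2 ≈ 20130.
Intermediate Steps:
l(D) = -2 + 11*D/2 (l(D) = -2 + (11*D)/2 = -2 + 11*D/2)
20038 + l(17) = 20038 + (-2 + (11/2)*17) = 20038 + (-2 + 187/2) = 20038 + 183/2 = 40259/2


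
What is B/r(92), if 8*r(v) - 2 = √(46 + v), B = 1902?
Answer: -15216/67 + 7608*√138/67 ≈ 1106.8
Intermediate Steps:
r(v) = ¼ + √(46 + v)/8
B/r(92) = 1902/(¼ + √(46 + 92)/8) = 1902/(¼ + √138/8)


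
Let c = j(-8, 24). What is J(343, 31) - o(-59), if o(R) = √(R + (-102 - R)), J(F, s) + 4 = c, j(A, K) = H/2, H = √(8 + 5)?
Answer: -4 + √13/2 - I*√102 ≈ -2.1972 - 10.1*I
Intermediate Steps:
H = √13 ≈ 3.6056
j(A, K) = √13/2
c = √13/2 ≈ 1.8028
J(F, s) = -4 + √13/2
o(R) = I*√102 (o(R) = √(-102) = I*√102)
J(343, 31) - o(-59) = (-4 + √13/2) - I*√102 = -4 + √13/2 - I*√102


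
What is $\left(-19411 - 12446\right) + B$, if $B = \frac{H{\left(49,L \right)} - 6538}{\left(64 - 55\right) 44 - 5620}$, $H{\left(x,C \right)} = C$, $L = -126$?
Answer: $- \frac{20801788}{653} \approx -31856.0$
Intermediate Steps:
$B = \frac{833}{653}$ ($B = \frac{-126 - 6538}{\left(64 - 55\right) 44 - 5620} = - \frac{6664}{9 \cdot 44 - 5620} = - \frac{6664}{396 - 5620} = - \frac{6664}{-5224} = \left(-6664\right) \left(- \frac{1}{5224}\right) = \frac{833}{653} \approx 1.2757$)
$\left(-19411 - 12446\right) + B = \left(-19411 - 12446\right) + \frac{833}{653} = -31857 + \frac{833}{653} = - \frac{20801788}{653}$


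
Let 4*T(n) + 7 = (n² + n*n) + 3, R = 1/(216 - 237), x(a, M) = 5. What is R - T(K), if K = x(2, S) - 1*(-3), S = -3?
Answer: -652/21 ≈ -31.048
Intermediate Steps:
R = -1/21 (R = 1/(-21) = -1/21 ≈ -0.047619)
K = 8 (K = 5 - 1*(-3) = 5 + 3 = 8)
T(n) = -1 + n²/2 (T(n) = -7/4 + ((n² + n*n) + 3)/4 = -7/4 + ((n² + n²) + 3)/4 = -7/4 + (2*n² + 3)/4 = -7/4 + (3 + 2*n²)/4 = -7/4 + (¾ + n²/2) = -1 + n²/2)
R - T(K) = -1/21 - (-1 + (½)*8²) = -1/21 - (-1 + (½)*64) = -1/21 - (-1 + 32) = -1/21 - 1*31 = -1/21 - 31 = -652/21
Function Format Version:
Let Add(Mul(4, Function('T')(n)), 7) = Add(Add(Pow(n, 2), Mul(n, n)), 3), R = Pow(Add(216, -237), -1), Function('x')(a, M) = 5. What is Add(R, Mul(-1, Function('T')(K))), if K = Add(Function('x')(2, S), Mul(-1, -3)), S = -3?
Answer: Rational(-652, 21) ≈ -31.048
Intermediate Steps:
R = Rational(-1, 21) (R = Pow(-21, -1) = Rational(-1, 21) ≈ -0.047619)
K = 8 (K = Add(5, Mul(-1, -3)) = Add(5, 3) = 8)
Function('T')(n) = Add(-1, Mul(Rational(1, 2), Pow(n, 2))) (Function('T')(n) = Add(Rational(-7, 4), Mul(Rational(1, 4), Add(Add(Pow(n, 2), Mul(n, n)), 3))) = Add(Rational(-7, 4), Mul(Rational(1, 4), Add(Add(Pow(n, 2), Pow(n, 2)), 3))) = Add(Rational(-7, 4), Mul(Rational(1, 4), Add(Mul(2, Pow(n, 2)), 3))) = Add(Rational(-7, 4), Mul(Rational(1, 4), Add(3, Mul(2, Pow(n, 2))))) = Add(Rational(-7, 4), Add(Rational(3, 4), Mul(Rational(1, 2), Pow(n, 2)))) = Add(-1, Mul(Rational(1, 2), Pow(n, 2))))
Add(R, Mul(-1, Function('T')(K))) = Add(Rational(-1, 21), Mul(-1, Add(-1, Mul(Rational(1, 2), Pow(8, 2))))) = Add(Rational(-1, 21), Mul(-1, Add(-1, Mul(Rational(1, 2), 64)))) = Add(Rational(-1, 21), Mul(-1, Add(-1, 32))) = Add(Rational(-1, 21), Mul(-1, 31)) = Add(Rational(-1, 21), -31) = Rational(-652, 21)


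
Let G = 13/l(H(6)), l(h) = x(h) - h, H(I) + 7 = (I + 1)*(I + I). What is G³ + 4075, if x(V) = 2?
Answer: 1719138428/421875 ≈ 4075.0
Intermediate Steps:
H(I) = -7 + 2*I*(1 + I) (H(I) = -7 + (I + 1)*(I + I) = -7 + (1 + I)*(2*I) = -7 + 2*I*(1 + I))
l(h) = 2 - h
G = -13/75 (G = 13/(2 - (-7 + 2*6 + 2*6²)) = 13/(2 - (-7 + 12 + 2*36)) = 13/(2 - (-7 + 12 + 72)) = 13/(2 - 1*77) = 13/(2 - 77) = 13/(-75) = 13*(-1/75) = -13/75 ≈ -0.17333)
G³ + 4075 = (-13/75)³ + 4075 = -2197/421875 + 4075 = 1719138428/421875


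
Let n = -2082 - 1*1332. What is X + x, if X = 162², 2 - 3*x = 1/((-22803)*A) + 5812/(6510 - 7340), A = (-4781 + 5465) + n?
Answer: 81369877390385/3100159062 ≈ 26247.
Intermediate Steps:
n = -3414 (n = -2082 - 1332 = -3414)
A = -2730 (A = (-4781 + 5465) - 3414 = 684 - 3414 = -2730)
x = 9302967257/3100159062 (x = ⅔ - (1/(-22803*(-2730)) + 5812/(6510 - 7340))/3 = ⅔ - (-1/22803*(-1/2730) + 5812/(-830))/3 = ⅔ - (1/62252190 + 5812*(-1/830))/3 = ⅔ - (1/62252190 - 2906/415)/3 = ⅔ - ⅓*(-7236194549/1033386354) = ⅔ + 7236194549/3100159062 = 9302967257/3100159062 ≈ 3.0008)
X = 26244
X + x = 26244 + 9302967257/3100159062 = 81369877390385/3100159062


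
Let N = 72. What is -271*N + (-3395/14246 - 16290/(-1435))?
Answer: -79731363121/4088602 ≈ -19501.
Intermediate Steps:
-271*N + (-3395/14246 - 16290/(-1435)) = -271*72 + (-3395/14246 - 16290/(-1435)) = -19512 + (-3395*1/14246 - 16290*(-1/1435)) = -19512 + (-3395/14246 + 3258/287) = -19512 + 45439103/4088602 = -79731363121/4088602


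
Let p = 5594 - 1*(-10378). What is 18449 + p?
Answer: 34421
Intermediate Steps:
p = 15972 (p = 5594 + 10378 = 15972)
18449 + p = 18449 + 15972 = 34421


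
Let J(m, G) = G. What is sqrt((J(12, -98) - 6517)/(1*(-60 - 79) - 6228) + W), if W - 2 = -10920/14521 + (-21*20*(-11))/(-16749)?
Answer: sqrt(3170624306766325774143)/39705955437 ≈ 1.4181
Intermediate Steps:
W = 6062522/6236211 (W = 2 + (-10920/14521 + (-21*20*(-11))/(-16749)) = 2 + (-10920*1/14521 - 420*(-11)*(-1/16749)) = 2 + (-840/1117 + 4620*(-1/16749)) = 2 + (-840/1117 - 1540/5583) = 2 - 6409900/6236211 = 6062522/6236211 ≈ 0.97215)
sqrt((J(12, -98) - 6517)/(1*(-60 - 79) - 6228) + W) = sqrt((-98 - 6517)/(1*(-60 - 79) - 6228) + 6062522/6236211) = sqrt(-6615/(1*(-139) - 6228) + 6062522/6236211) = sqrt(-6615/(-139 - 6228) + 6062522/6236211) = sqrt(-6615/(-6367) + 6062522/6236211) = sqrt(-6615*(-1/6367) + 6062522/6236211) = sqrt(6615/6367 + 6062522/6236211) = sqrt(79852613339/39705955437) = sqrt(3170624306766325774143)/39705955437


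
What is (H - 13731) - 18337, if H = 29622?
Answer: -2446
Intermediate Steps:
(H - 13731) - 18337 = (29622 - 13731) - 18337 = 15891 - 18337 = -2446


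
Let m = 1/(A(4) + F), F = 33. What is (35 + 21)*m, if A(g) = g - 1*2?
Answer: 8/5 ≈ 1.6000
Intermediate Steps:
A(g) = -2 + g (A(g) = g - 2 = -2 + g)
m = 1/35 (m = 1/((-2 + 4) + 33) = 1/(2 + 33) = 1/35 ≈ 0.028571)
(35 + 21)*m = (35 + 21)*(1/35) = 56*(1/35) = 8/5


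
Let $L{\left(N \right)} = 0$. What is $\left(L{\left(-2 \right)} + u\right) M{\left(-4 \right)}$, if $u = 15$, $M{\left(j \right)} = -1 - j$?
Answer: $45$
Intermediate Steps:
$\left(L{\left(-2 \right)} + u\right) M{\left(-4 \right)} = \left(0 + 15\right) \left(-1 - -4\right) = 15 \left(-1 + 4\right) = 15 \cdot 3 = 45$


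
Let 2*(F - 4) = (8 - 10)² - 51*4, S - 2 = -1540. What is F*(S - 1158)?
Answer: 258816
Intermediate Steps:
S = -1538 (S = 2 - 1540 = -1538)
F = -96 (F = 4 + ((8 - 10)² - 51*4)/2 = 4 + ((-2)² - 204)/2 = 4 + (4 - 204)/2 = 4 + (½)*(-200) = 4 - 100 = -96)
F*(S - 1158) = -96*(-1538 - 1158) = -96*(-2696) = 258816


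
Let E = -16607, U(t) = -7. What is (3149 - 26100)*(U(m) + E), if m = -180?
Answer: 381307914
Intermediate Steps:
(3149 - 26100)*(U(m) + E) = (3149 - 26100)*(-7 - 16607) = -22951*(-16614) = 381307914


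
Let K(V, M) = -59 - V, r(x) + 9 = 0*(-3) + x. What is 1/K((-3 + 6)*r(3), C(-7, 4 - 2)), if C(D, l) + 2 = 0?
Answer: -1/41 ≈ -0.024390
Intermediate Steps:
C(D, l) = -2 (C(D, l) = -2 + 0 = -2)
r(x) = -9 + x (r(x) = -9 + (0*(-3) + x) = -9 + (0 + x) = -9 + x)
1/K((-3 + 6)*r(3), C(-7, 4 - 2)) = 1/(-59 - (-3 + 6)*(-9 + 3)) = 1/(-59 - 3*(-6)) = 1/(-59 - 1*(-18)) = 1/(-59 + 18) = 1/(-41) = -1/41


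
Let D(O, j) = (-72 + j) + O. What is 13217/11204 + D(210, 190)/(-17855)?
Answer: 232314623/200047420 ≈ 1.1613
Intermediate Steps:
D(O, j) = -72 + O + j
13217/11204 + D(210, 190)/(-17855) = 13217/11204 + (-72 + 210 + 190)/(-17855) = 13217*(1/11204) + 328*(-1/17855) = 13217/11204 - 328/17855 = 232314623/200047420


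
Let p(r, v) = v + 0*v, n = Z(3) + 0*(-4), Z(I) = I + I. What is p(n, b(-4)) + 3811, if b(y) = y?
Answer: 3807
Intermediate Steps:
Z(I) = 2*I
n = 6 (n = 2*3 + 0*(-4) = 6 + 0 = 6)
p(r, v) = v (p(r, v) = v + 0 = v)
p(n, b(-4)) + 3811 = -4 + 3811 = 3807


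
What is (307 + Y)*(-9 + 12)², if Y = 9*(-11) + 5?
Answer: 1917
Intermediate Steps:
Y = -94 (Y = -99 + 5 = -94)
(307 + Y)*(-9 + 12)² = (307 - 94)*(-9 + 12)² = 213*3² = 213*9 = 1917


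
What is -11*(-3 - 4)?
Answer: 77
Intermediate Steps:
-11*(-3 - 4) = -11*(-7) = 77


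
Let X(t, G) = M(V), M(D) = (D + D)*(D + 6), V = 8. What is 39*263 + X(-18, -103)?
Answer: 10481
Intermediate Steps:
M(D) = 2*D*(6 + D) (M(D) = (2*D)*(6 + D) = 2*D*(6 + D))
X(t, G) = 224 (X(t, G) = 2*8*(6 + 8) = 2*8*14 = 224)
39*263 + X(-18, -103) = 39*263 + 224 = 10257 + 224 = 10481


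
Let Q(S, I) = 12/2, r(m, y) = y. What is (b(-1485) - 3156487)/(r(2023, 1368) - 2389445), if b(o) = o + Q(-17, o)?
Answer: 3157966/2388077 ≈ 1.3224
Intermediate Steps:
Q(S, I) = 6 (Q(S, I) = 12*(½) = 6)
b(o) = 6 + o (b(o) = o + 6 = 6 + o)
(b(-1485) - 3156487)/(r(2023, 1368) - 2389445) = ((6 - 1485) - 3156487)/(1368 - 2389445) = (-1479 - 3156487)/(-2388077) = -3157966*(-1/2388077) = 3157966/2388077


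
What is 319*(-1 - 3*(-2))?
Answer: 1595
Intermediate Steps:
319*(-1 - 3*(-2)) = 319*(-1 + 6) = 319*5 = 1595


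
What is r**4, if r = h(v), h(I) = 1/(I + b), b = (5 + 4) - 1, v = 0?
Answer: 1/4096 ≈ 0.00024414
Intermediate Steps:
b = 8 (b = 9 - 1 = 8)
h(I) = 1/(8 + I) (h(I) = 1/(I + 8) = 1/(8 + I))
r = 1/8 (r = 1/(8 + 0) = 1/8 ≈ 0.12500)
r**4 = (1/8)**4 = 1/4096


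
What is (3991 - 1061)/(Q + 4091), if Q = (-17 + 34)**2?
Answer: 293/438 ≈ 0.66895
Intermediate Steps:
Q = 289 (Q = 17**2 = 289)
(3991 - 1061)/(Q + 4091) = (3991 - 1061)/(289 + 4091) = 2930/4380 = 2930*(1/4380) = 293/438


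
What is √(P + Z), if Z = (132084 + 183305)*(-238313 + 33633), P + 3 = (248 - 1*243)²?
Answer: 3*I*√7172646722 ≈ 2.5407e+5*I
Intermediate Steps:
P = 22 (P = -3 + (248 - 1*243)² = -3 + (248 - 243)² = -3 + 5² = -3 + 25 = 22)
Z = -64553820520 (Z = 315389*(-204680) = -64553820520)
√(P + Z) = √(22 - 64553820520) = √(-64553820498) = 3*I*√7172646722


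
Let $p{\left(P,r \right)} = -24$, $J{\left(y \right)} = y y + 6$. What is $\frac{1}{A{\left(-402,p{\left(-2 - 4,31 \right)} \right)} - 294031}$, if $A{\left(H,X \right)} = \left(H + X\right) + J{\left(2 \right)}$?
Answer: $- \frac{1}{294447} \approx -3.3962 \cdot 10^{-6}$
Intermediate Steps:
$J{\left(y \right)} = 6 + y^{2}$ ($J{\left(y \right)} = y^{2} + 6 = 6 + y^{2}$)
$A{\left(H,X \right)} = 10 + H + X$ ($A{\left(H,X \right)} = \left(H + X\right) + \left(6 + 2^{2}\right) = \left(H + X\right) + \left(6 + 4\right) = \left(H + X\right) + 10 = 10 + H + X$)
$\frac{1}{A{\left(-402,p{\left(-2 - 4,31 \right)} \right)} - 294031} = \frac{1}{\left(10 - 402 - 24\right) - 294031} = \frac{1}{-416 - 294031} = \frac{1}{-294447} = - \frac{1}{294447}$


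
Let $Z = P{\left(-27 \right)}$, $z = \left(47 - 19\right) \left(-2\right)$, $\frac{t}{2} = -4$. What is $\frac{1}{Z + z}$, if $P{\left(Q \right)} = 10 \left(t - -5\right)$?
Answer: $- \frac{1}{86} \approx -0.011628$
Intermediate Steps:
$t = -8$ ($t = 2 \left(-4\right) = -8$)
$z = -56$ ($z = 28 \left(-2\right) = -56$)
$P{\left(Q \right)} = -30$ ($P{\left(Q \right)} = 10 \left(-8 - -5\right) = 10 \left(-8 + 5\right) = 10 \left(-3\right) = -30$)
$Z = -30$
$\frac{1}{Z + z} = \frac{1}{-30 - 56} = \frac{1}{-86} = - \frac{1}{86}$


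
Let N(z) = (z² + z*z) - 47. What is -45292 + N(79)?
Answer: -32857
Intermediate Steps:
N(z) = -47 + 2*z² (N(z) = (z² + z²) - 47 = 2*z² - 47 = -47 + 2*z²)
-45292 + N(79) = -45292 + (-47 + 2*79²) = -45292 + (-47 + 2*6241) = -45292 + (-47 + 12482) = -45292 + 12435 = -32857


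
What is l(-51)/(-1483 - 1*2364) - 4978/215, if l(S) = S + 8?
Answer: -19141121/827105 ≈ -23.142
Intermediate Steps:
l(S) = 8 + S
l(-51)/(-1483 - 1*2364) - 4978/215 = (8 - 51)/(-1483 - 1*2364) - 4978/215 = -43/(-1483 - 2364) - 4978*1/215 = -43/(-3847) - 4978/215 = -43*(-1/3847) - 4978/215 = 43/3847 - 4978/215 = -19141121/827105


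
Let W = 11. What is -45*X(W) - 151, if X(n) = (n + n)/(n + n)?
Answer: -196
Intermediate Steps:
X(n) = 1 (X(n) = (2*n)/((2*n)) = (2*n)*(1/(2*n)) = 1)
-45*X(W) - 151 = -45*1 - 151 = -45 - 151 = -196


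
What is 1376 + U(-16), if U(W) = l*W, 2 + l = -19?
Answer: 1712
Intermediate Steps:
l = -21 (l = -2 - 19 = -21)
U(W) = -21*W
1376 + U(-16) = 1376 - 21*(-16) = 1376 + 336 = 1712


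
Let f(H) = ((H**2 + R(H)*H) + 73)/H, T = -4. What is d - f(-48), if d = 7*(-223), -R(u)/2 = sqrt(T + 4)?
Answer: -72551/48 ≈ -1511.5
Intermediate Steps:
R(u) = 0 (R(u) = -2*sqrt(-4 + 4) = -2*sqrt(0) = -2*0 = 0)
d = -1561
f(H) = (73 + H**2)/H (f(H) = ((H**2 + 0*H) + 73)/H = ((H**2 + 0) + 73)/H = (H**2 + 73)/H = (73 + H**2)/H)
d - f(-48) = -1561 - (-48 + 73/(-48)) = -1561 - (-48 + 73*(-1/48)) = -1561 - (-48 - 73/48) = -1561 - 1*(-2377/48) = -1561 + 2377/48 = -72551/48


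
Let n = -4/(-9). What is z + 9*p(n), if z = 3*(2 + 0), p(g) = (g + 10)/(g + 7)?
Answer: 1248/67 ≈ 18.627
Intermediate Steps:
n = 4/9 (n = -4*(-⅑) = 4/9 ≈ 0.44444)
p(g) = (10 + g)/(7 + g)
z = 6 (z = 3*2 = 6)
z + 9*p(n) = 6 + 9*((10 + 4/9)/(7 + 4/9)) = 6 + 9*((94/9)/(67/9)) = 6 + 9*((9/67)*(94/9)) = 6 + 9*(94/67) = 6 + 846/67 = 1248/67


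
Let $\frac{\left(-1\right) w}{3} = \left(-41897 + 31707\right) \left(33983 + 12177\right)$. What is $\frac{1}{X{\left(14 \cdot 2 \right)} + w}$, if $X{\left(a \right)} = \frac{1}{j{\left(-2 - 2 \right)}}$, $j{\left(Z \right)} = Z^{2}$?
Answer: $\frac{16}{22577779201} \approx 7.0866 \cdot 10^{-10}$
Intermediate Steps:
$X{\left(a \right)} = \frac{1}{16}$ ($X{\left(a \right)} = \frac{1}{\left(-2 - 2\right)^{2}} = \frac{1}{\left(-4\right)^{2}} = \frac{1}{16}$)
$w = 1411111200$ ($w = - 3 \left(-41897 + 31707\right) \left(33983 + 12177\right) = - 3 \left(\left(-10190\right) 46160\right) = \left(-3\right) \left(-470370400\right) = 1411111200$)
$\frac{1}{X{\left(14 \cdot 2 \right)} + w} = \frac{1}{\frac{1}{16} + 1411111200} = \frac{1}{\frac{22577779201}{16}} = \frac{16}{22577779201}$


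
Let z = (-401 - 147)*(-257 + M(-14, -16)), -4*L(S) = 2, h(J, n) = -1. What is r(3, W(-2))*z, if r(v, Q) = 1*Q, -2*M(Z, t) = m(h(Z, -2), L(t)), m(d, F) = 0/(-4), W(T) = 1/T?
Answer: -70418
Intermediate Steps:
L(S) = -½ (L(S) = -¼*2 = -½)
W(T) = 1/T
m(d, F) = 0 (m(d, F) = 0*(-¼) = 0)
M(Z, t) = 0 (M(Z, t) = -½*0 = 0)
r(v, Q) = Q
z = 140836 (z = (-401 - 147)*(-257 + 0) = -548*(-257) = 140836)
r(3, W(-2))*z = 140836/(-2) = -½*140836 = -70418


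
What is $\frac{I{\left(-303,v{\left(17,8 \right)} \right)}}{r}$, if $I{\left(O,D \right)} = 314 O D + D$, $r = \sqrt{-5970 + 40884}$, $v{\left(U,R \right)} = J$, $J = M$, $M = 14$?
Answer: $- \frac{665987 \sqrt{66}}{759} \approx -7128.5$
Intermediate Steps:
$J = 14$
$v{\left(U,R \right)} = 14$
$r = 23 \sqrt{66}$ ($r = \sqrt{34914} = 23 \sqrt{66} \approx 186.85$)
$I{\left(O,D \right)} = D + 314 D O$ ($I{\left(O,D \right)} = 314 D O + D = D + 314 D O$)
$\frac{I{\left(-303,v{\left(17,8 \right)} \right)}}{r} = \frac{14 \left(1 + 314 \left(-303\right)\right)}{23 \sqrt{66}} = 14 \left(1 - 95142\right) \frac{\sqrt{66}}{1518} = 14 \left(-95141\right) \frac{\sqrt{66}}{1518} = - 1331974 \frac{\sqrt{66}}{1518} = - \frac{665987 \sqrt{66}}{759}$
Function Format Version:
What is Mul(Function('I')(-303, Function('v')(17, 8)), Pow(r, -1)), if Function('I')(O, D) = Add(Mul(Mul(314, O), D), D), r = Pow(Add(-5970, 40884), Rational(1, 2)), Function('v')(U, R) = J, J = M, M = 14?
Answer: Mul(Rational(-665987, 759), Pow(66, Rational(1, 2))) ≈ -7128.5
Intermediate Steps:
J = 14
Function('v')(U, R) = 14
r = Mul(23, Pow(66, Rational(1, 2))) (r = Pow(34914, Rational(1, 2)) = Mul(23, Pow(66, Rational(1, 2))) ≈ 186.85)
Function('I')(O, D) = Add(D, Mul(314, D, O)) (Function('I')(O, D) = Add(Mul(314, D, O), D) = Add(D, Mul(314, D, O)))
Mul(Function('I')(-303, Function('v')(17, 8)), Pow(r, -1)) = Mul(Mul(14, Add(1, Mul(314, -303))), Pow(Mul(23, Pow(66, Rational(1, 2))), -1)) = Mul(Mul(14, Add(1, -95142)), Mul(Rational(1, 1518), Pow(66, Rational(1, 2)))) = Mul(Mul(14, -95141), Mul(Rational(1, 1518), Pow(66, Rational(1, 2)))) = Mul(-1331974, Mul(Rational(1, 1518), Pow(66, Rational(1, 2)))) = Mul(Rational(-665987, 759), Pow(66, Rational(1, 2)))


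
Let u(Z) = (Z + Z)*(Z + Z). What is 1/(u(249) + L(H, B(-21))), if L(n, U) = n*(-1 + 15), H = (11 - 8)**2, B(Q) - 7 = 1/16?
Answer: 1/248130 ≈ 4.0301e-6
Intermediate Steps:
B(Q) = 113/16 (B(Q) = 7 + 1/16 = 113/16)
H = 9 (H = 3**2 = 9)
L(n, U) = 14*n (L(n, U) = n*14 = 14*n)
u(Z) = 4*Z**2 (u(Z) = (2*Z)*(2*Z) = 4*Z**2)
1/(u(249) + L(H, B(-21))) = 1/(4*249**2 + 14*9) = 1/(4*62001 + 126) = 1/(248004 + 126) = 1/248130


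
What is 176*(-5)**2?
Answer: 4400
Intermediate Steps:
176*(-5)**2 = 176*25 = 4400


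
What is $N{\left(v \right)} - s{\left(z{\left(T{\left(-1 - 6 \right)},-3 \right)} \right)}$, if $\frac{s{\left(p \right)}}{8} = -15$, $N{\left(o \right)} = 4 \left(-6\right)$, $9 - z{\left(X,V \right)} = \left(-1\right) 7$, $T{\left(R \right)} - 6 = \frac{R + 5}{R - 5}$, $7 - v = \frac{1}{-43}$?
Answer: $96$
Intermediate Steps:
$v = \frac{302}{43}$ ($v = 7 - \frac{1}{-43} = 7 - - \frac{1}{43} = 7 + \frac{1}{43} = \frac{302}{43} \approx 7.0233$)
$T{\left(R \right)} = 6 + \frac{5 + R}{-5 + R}$ ($T{\left(R \right)} = 6 + \frac{R + 5}{R - 5} = 6 + \frac{5 + R}{-5 + R}$)
$z{\left(X,V \right)} = 16$ ($z{\left(X,V \right)} = 9 - \left(-1\right) 7 = 9 - -7 = 9 + 7 = 16$)
$N{\left(o \right)} = -24$
$s{\left(p \right)} = -120$ ($s{\left(p \right)} = 8 \left(-15\right) = -120$)
$N{\left(v \right)} - s{\left(z{\left(T{\left(-1 - 6 \right)},-3 \right)} \right)} = -24 - -120 = -24 + 120 = 96$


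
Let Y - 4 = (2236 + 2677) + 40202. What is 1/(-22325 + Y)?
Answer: 1/22794 ≈ 4.3871e-5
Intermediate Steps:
Y = 45119 (Y = 4 + ((2236 + 2677) + 40202) = 4 + (4913 + 40202) = 4 + 45115 = 45119)
1/(-22325 + Y) = 1/(-22325 + 45119) = 1/22794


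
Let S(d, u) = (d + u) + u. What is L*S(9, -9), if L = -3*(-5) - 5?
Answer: -90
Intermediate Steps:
S(d, u) = d + 2*u
L = 10 (L = 15 - 5 = 10)
L*S(9, -9) = 10*(9 + 2*(-9)) = 10*(9 - 18) = 10*(-9) = -90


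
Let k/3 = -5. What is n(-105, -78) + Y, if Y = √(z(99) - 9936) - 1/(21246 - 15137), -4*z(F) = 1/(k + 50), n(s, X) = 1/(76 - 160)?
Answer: -6193/513156 + I*√48686435/70 ≈ -0.012068 + 99.68*I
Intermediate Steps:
k = -15 (k = 3*(-5) = -15)
n(s, X) = -1/84 (n(s, X) = 1/(-84) = -1/84)
z(F) = -1/140 (z(F) = -1/(4*(-15 + 50)) = -¼/35 = -¼*1/35 = -1/140)
Y = -1/6109 + I*√48686435/70 (Y = √(-1/140 - 9936) - 1/(21246 - 15137) = √(-1391041/140) - 1/6109 = I*√48686435/70 - 1*1/6109 = I*√48686435/70 - 1/6109 = -1/6109 + I*√48686435/70 ≈ -0.00016369 + 99.68*I)
n(-105, -78) + Y = -1/84 + (-1/6109 + I*√48686435/70) = -6193/513156 + I*√48686435/70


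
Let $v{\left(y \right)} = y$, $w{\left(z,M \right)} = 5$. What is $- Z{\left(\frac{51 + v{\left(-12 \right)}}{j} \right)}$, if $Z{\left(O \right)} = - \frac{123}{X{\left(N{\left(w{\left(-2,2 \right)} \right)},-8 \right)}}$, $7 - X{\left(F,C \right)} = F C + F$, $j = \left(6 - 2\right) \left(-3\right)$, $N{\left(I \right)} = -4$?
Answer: $- \frac{41}{7} \approx -5.8571$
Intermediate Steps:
$j = -12$ ($j = 4 \left(-3\right) = -12$)
$X{\left(F,C \right)} = 7 - F - C F$ ($X{\left(F,C \right)} = 7 - \left(F C + F\right) = 7 - \left(C F + F\right) = 7 - \left(F + C F\right) = 7 - F - C F$)
$Z{\left(O \right)} = \frac{41}{7}$ ($Z{\left(O \right)} = - \frac{123}{7 - -4 - \left(-8\right) \left(-4\right)} = - \frac{123}{7 + 4 - 32} = - \frac{123}{-21} = \left(-123\right) \left(- \frac{1}{21}\right) = \frac{41}{7}$)
$- Z{\left(\frac{51 + v{\left(-12 \right)}}{j} \right)} = \left(-1\right) \frac{41}{7} = - \frac{41}{7}$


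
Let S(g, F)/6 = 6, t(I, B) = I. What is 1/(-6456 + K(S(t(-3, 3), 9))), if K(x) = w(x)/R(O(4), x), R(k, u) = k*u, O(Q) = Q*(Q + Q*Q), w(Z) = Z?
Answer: -80/516479 ≈ -0.00015490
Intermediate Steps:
O(Q) = Q*(Q + Q**2)
S(g, F) = 36 (S(g, F) = 6*6 = 36)
K(x) = 1/80 (K(x) = x/(((4**2*(1 + 4))*x)) = x/(((16*5)*x)) = x/((80*x)) = x*(1/(80*x)) = 1/80)
1/(-6456 + K(S(t(-3, 3), 9))) = 1/(-6456 + 1/80) = 1/(-516479/80) = -80/516479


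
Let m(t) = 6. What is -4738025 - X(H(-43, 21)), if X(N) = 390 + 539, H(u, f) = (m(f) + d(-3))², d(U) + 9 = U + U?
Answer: -4738954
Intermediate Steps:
d(U) = -9 + 2*U (d(U) = -9 + (U + U) = -9 + 2*U)
H(u, f) = 81 (H(u, f) = (6 + (-9 + 2*(-3)))² = (6 + (-9 - 6))² = (6 - 15)² = (-9)² = 81)
X(N) = 929
-4738025 - X(H(-43, 21)) = -4738025 - 1*929 = -4738025 - 929 = -4738954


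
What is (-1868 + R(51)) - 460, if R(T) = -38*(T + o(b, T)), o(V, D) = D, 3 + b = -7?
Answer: -6204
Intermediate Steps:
b = -10 (b = -3 - 7 = -10)
R(T) = -76*T (R(T) = -38*(T + T) = -76*T)
(-1868 + R(51)) - 460 = (-1868 - 76*51) - 460 = (-1868 - 3876) - 460 = -5744 - 460 = -6204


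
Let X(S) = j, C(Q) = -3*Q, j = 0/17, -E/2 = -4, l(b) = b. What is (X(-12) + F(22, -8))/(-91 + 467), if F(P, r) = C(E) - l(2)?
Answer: -13/188 ≈ -0.069149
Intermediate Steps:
E = 8 (E = -2*(-4) = 8)
j = 0 (j = 0*(1/17) = 0)
F(P, r) = -26 (F(P, r) = -3*8 - 1*2 = -24 - 2 = -26)
X(S) = 0
(X(-12) + F(22, -8))/(-91 + 467) = (0 - 26)/(-91 + 467) = -26/376 = -26*1/376 = -13/188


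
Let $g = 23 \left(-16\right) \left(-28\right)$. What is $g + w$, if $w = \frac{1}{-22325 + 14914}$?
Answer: $\frac{76362943}{7411} \approx 10304.0$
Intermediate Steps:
$g = 10304$ ($g = \left(-368\right) \left(-28\right) = 10304$)
$w = - \frac{1}{7411}$ ($w = \frac{1}{-7411} = - \frac{1}{7411} \approx -0.00013493$)
$g + w = 10304 - \frac{1}{7411} = \frac{76362943}{7411}$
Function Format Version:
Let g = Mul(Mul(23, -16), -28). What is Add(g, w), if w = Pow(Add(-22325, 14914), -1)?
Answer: Rational(76362943, 7411) ≈ 10304.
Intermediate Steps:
g = 10304 (g = Mul(-368, -28) = 10304)
w = Rational(-1, 7411) (w = Pow(-7411, -1) = Rational(-1, 7411) ≈ -0.00013493)
Add(g, w) = Add(10304, Rational(-1, 7411)) = Rational(76362943, 7411)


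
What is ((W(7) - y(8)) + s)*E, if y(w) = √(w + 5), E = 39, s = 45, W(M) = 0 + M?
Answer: 2028 - 39*√13 ≈ 1887.4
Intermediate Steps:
W(M) = M
y(w) = √(5 + w)
((W(7) - y(8)) + s)*E = ((7 - √(5 + 8)) + 45)*39 = ((7 - √13) + 45)*39 = (52 - √13)*39 = 2028 - 39*√13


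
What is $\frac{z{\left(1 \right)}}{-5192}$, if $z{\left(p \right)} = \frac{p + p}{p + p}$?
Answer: $- \frac{1}{5192} \approx -0.0001926$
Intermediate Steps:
$z{\left(p \right)} = 1$ ($z{\left(p \right)} = \frac{2 p}{2 p} = 2 p \frac{1}{2 p} = 1$)
$\frac{z{\left(1 \right)}}{-5192} = 1 \frac{1}{-5192} = 1 \left(- \frac{1}{5192}\right) = - \frac{1}{5192}$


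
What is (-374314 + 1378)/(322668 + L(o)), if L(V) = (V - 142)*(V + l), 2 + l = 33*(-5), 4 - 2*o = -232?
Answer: -31078/26987 ≈ -1.1516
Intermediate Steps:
o = 118 (o = 2 - 1/2*(-232) = 2 + 116 = 118)
l = -167 (l = -2 + 33*(-5) = -2 - 165 = -167)
L(V) = (-167 + V)*(-142 + V) (L(V) = (V - 142)*(V - 167) = (-142 + V)*(-167 + V) = (-167 + V)*(-142 + V))
(-374314 + 1378)/(322668 + L(o)) = (-374314 + 1378)/(322668 + (23714 + 118**2 - 309*118)) = -372936/(322668 + (23714 + 13924 - 36462)) = -372936/(322668 + 1176) = -372936/323844 = -372936*1/323844 = -31078/26987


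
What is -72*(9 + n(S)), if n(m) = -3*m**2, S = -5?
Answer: 4752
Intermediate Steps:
-72*(9 + n(S)) = -72*(9 - 3*(-5)**2) = -72*(9 - 3*25) = -72*(9 - 75) = -72*(-66) = -8*(-594) = 4752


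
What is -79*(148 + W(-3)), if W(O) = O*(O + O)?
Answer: -13114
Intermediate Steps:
W(O) = 2*O² (W(O) = O*(2*O) = 2*O²)
-79*(148 + W(-3)) = -79*(148 + 2*(-3)²) = -79*(148 + 2*9) = -79*(148 + 18) = -79*166 = -13114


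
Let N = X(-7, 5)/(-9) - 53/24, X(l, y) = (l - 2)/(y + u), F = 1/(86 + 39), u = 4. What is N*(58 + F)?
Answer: -364967/3000 ≈ -121.66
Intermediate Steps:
F = 1/125 ≈ 0.0080000
X(l, y) = (-2 + l)/(4 + y) (X(l, y) = (l - 2)/(y + 4) = (-2 + l)/(4 + y))
N = -151/72 (N = ((-2 - 7)/(4 + 5))/(-9) - 53/24 = (-9/9)*(-1/9) - 53*1/24 = ((1/9)*(-9))*(-1/9) - 53/24 = -1*(-1/9) - 53/24 = 1/9 - 53/24 = -151/72 ≈ -2.0972)
N*(58 + F) = -151*(58 + 1/125)/72 = -151/72*7251/125 = -364967/3000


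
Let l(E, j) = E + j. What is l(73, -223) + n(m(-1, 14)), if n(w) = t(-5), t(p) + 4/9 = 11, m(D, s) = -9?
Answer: -1255/9 ≈ -139.44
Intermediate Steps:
t(p) = 95/9 (t(p) = -4/9 + 11 = 95/9)
n(w) = 95/9
l(73, -223) + n(m(-1, 14)) = (73 - 223) + 95/9 = -150 + 95/9 = -1255/9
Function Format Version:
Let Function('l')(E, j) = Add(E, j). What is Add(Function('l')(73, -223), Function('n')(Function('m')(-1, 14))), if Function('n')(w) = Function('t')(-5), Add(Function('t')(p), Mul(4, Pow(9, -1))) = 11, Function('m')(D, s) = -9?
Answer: Rational(-1255, 9) ≈ -139.44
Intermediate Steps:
Function('t')(p) = Rational(95, 9) (Function('t')(p) = Add(Rational(-4, 9), 11) = Rational(95, 9))
Function('n')(w) = Rational(95, 9)
Add(Function('l')(73, -223), Function('n')(Function('m')(-1, 14))) = Add(Add(73, -223), Rational(95, 9)) = Add(-150, Rational(95, 9)) = Rational(-1255, 9)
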